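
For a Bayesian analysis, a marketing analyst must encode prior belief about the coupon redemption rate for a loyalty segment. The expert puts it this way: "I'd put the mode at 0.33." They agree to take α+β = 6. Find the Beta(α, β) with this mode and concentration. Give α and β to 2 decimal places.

α = 2.32, β = 3.68

For α,β > 1 the Beta mode is (α−1)/(α+β−2). With α+β = 6, the mode is (α−1)/4.
Set (α−1)/4 = 0.33 → α = 1 + 0.33·4 = 2.32.
β = 6 − α = 3.68.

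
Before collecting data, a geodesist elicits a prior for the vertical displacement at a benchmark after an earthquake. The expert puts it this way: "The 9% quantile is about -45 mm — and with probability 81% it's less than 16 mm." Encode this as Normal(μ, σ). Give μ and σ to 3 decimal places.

For Normal(μ,σ), the p-quantile is μ + z_p·σ. Here z_{0.09} = -1.341, z_{0.81} = 0.8779.
So -45 = μ − 1.341σ and 16 = μ + 0.8779σ.
Subtracting: σ = (16 − -45)/(0.8779 − (-1.341)) = 27.494.
Then μ = -45 − (-1.341)·27.494 = -8.137.

μ = -8.137, σ = 27.494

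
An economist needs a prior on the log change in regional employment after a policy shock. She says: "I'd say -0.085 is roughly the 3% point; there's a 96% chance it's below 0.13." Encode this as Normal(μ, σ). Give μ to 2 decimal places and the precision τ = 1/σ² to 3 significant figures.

μ = 0.03, τ = 285

For Normal(μ,σ), the p-quantile is μ + z_p·σ. Here z_{0.03} = -1.881, z_{0.96} = 1.751.
So -0.085 = μ − 1.881σ and 0.13 = μ + 1.751σ.
Subtracting: σ = (0.13 − -0.085)/(1.751 − (-1.881)) = 0.06.
Then μ = -0.085 − (-1.881)·0.06 = 0.03.
Precision τ = 1/σ² = 1/0.0592² = 285.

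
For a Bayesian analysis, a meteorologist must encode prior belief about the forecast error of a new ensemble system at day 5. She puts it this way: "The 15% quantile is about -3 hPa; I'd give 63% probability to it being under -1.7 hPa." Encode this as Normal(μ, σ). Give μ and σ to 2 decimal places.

μ = -2.02, σ = 0.95

The p-quantile of Normal(μ,σ) is μ + z_p·σ, with z_{0.15} = -1.036 and z_{0.63} = 0.3319.
Eliminate σ: μ = (z₂·x₁ − z₁·x₂)/(z₂ − z₁) = (0.3319·-3 − (-1.036)·-1.7)/1.368 = -2.02.
Then σ = (x₂ − x₁)/(z₂ − z₁) = (-1.7 − -3)/1.368 = 0.95.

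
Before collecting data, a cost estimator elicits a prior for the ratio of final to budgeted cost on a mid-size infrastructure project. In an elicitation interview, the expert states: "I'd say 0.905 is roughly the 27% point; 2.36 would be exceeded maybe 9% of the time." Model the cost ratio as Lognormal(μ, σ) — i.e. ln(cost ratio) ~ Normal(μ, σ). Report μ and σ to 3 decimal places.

μ ≈ 0.201, σ ≈ 0.491

If T ~ Lognormal(μ,σ) then ln T ~ Normal(μ,σ), so the p-quantile of ln T is μ + z_p·σ.
ln(0.905) = -0.09982 and ln(2.36) = 0.8587; z_{0.27} = -0.6128, z_{0.91} = 1.341.
σ = (0.8587 − -0.09982)/(1.341 − (-0.6128)) = 0.491.
μ = -0.09982 − (-0.6128)·0.491 = 0.201.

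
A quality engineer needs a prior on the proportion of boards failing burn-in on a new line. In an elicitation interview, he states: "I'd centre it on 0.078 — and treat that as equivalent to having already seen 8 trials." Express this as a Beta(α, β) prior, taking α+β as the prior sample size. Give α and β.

Under the effective-sample-size interpretation, Beta(α, β) has prior mean α/(α+β) and prior sample size α+β.
So α+β = 8 and α/(α+β) = 0.078, giving α = 0.078·8 = 0.624 and β = 8 − 0.624 = 7.376.

α = 0.624, β = 7.376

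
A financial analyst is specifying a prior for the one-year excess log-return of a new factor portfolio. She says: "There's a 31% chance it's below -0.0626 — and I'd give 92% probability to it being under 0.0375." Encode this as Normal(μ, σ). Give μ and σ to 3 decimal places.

The p-quantile of Normal(μ,σ) is μ + z_p·σ, with z_{0.31} = -0.4959 and z_{0.92} = 1.405.
Eliminate σ: μ = (z₂·x₁ − z₁·x₂)/(z₂ − z₁) = (1.405·-0.0626 − (-0.4959)·0.0375)/1.901 = -0.036.
Then σ = (x₂ − x₁)/(z₂ − z₁) = (0.0375 − -0.0626)/1.901 = 0.053.

μ = -0.036, σ = 0.053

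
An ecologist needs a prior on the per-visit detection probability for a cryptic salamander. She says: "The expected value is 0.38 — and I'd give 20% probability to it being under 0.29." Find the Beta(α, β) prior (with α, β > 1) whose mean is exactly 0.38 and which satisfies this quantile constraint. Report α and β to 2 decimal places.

With mean 0.38 fixed, write α = 0.38s, β = 0.62s where s = α+β.
Need P(θ < 0.29) = 0.2 under Beta(0.38s, 0.62s). Normal approximation: (q−m)/√(m(1−m)/s) ≈ z_{0.2} = -0.842, so s ≈ 0.38·0.62·(-0.842)²/(0.29−0.38)² = 20.6.
At s = 20.6: P(θ<0.29) ≈ 0.203. Adjusting to match 0.2 gives s ≈ 21.13.
So α = 0.38·21.13 ≈ 8.03, β = 0.62·21.13 ≈ 13.10.

α ≈ 8.03, β ≈ 13.10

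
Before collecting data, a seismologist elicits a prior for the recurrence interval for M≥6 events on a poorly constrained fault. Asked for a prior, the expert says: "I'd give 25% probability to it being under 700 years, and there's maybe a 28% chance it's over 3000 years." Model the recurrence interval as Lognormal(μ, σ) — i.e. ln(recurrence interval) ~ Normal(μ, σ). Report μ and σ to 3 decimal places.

If T ~ Lognormal(μ,σ) then ln T ~ Normal(μ,σ), so the p-quantile of ln T is μ + z_p·σ.
ln(700) = 6.551 and ln(3000) = 8.006; z_{0.25} = -0.6745, z_{0.72} = 0.5828.
σ = (8.006 − 6.551)/(0.5828 − (-0.6745)) = 1.157.
μ = 6.551 − (-0.6745)·1.157 = 7.332.

μ ≈ 7.332, σ ≈ 1.157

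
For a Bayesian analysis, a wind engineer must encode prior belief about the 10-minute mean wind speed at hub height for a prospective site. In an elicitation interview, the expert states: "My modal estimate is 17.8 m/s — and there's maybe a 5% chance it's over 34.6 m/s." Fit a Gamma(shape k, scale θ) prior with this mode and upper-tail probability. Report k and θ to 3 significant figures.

Gamma(k,θ) with k>1 has mode (k−1)θ, so θ = 17.8/(k−1).
Need P(X < 34.6) = 0.95 with θ tied to k this way. Start at k = 2, θ = 17.8: P(X<34.6) ≈ 0.579.
Too low — raise k to concentrate. Iterating converges to k ≈ 7.28.
Then θ = 17.8/(7.28−1) ≈ 2.83.

k ≈ 7.28, θ ≈ 2.83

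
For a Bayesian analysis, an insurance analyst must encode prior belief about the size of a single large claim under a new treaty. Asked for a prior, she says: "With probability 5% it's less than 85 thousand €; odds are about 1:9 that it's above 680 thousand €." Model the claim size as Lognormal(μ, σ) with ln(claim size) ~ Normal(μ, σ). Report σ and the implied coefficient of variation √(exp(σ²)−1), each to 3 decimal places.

σ ≈ 0.711, CV ≈ 0.810

If T ~ Lognormal(μ,σ) then ln T ~ Normal(μ,σ), so the p-quantile of ln T is μ + z_p·σ.
ln(85) = 4.443 and ln(680) = 6.522; z_{0.05} = -1.645, z_{0.9} = 1.282.
σ = (6.522 − 4.443)/(1.282 − (-1.645)) = 0.711.
μ = 4.443 − (-1.645)·0.711 = 5.611.
CV = √(exp(σ²)−1) = √(exp(0.5049)−1) = 0.810.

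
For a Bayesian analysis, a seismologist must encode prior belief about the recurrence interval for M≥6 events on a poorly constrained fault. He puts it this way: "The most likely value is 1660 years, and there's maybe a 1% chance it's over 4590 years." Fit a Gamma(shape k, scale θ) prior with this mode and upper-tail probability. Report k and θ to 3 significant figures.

Gamma(k,θ) with k>1 has mode (k−1)θ, so θ = 1660/(k−1).
Need P(X < 4590) = 0.99 with θ tied to k this way. Start at k = 2, θ = 1660: P(X<4590) ≈ 0.763.
Too low — raise k to concentrate. Iterating converges to k ≈ 5.44.
Then θ = 1660/(5.44−1) ≈ 374.

k ≈ 5.44, θ ≈ 374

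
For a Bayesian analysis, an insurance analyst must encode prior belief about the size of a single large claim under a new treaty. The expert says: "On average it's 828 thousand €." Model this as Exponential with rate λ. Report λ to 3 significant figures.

Exponential mean = 1/λ, so λ = 1/828.0 = 0.00121.

λ ≈ 0.00121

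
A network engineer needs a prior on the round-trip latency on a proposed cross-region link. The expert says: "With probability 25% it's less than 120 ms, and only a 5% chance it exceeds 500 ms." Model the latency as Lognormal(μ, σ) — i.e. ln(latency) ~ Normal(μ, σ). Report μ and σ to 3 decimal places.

μ ≈ 5.203, σ ≈ 0.615

If T ~ Lognormal(μ,σ) then ln T ~ Normal(μ,σ), so the p-quantile of ln T is μ + z_p·σ.
ln(120) = 4.787 and ln(500) = 6.215; z_{0.25} = -0.6745, z_{0.95} = 1.645.
σ = (6.215 − 4.787)/(1.645 − (-0.6745)) = 0.615.
μ = 4.787 − (-0.6745)·0.615 = 5.203.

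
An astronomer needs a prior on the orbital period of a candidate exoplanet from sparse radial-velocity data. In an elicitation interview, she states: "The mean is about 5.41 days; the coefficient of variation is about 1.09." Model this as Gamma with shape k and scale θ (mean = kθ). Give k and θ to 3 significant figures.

k ≈ 0.842, θ ≈ 6.43

For Gamma(k, scale θ): mean = kθ, variance = kθ², so CV = 1/√k.
CV = 1.09, hence k = 1/CV² = 0.842.
Then θ = mean/k = 5.41/0.842 = 6.43.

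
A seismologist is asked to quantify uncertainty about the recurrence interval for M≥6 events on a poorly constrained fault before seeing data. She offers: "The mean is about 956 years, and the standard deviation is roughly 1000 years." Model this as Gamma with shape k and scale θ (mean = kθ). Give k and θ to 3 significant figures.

k ≈ 0.914, θ ≈ 1050

For Gamma(k, scale θ): mean = kθ, variance = kθ², so CV = 1/√k.
CV = SD/mean = 1000/956 = 1.046, hence k = 1/CV² = 0.914.
Then θ = mean/k = 956/0.914 = 1050.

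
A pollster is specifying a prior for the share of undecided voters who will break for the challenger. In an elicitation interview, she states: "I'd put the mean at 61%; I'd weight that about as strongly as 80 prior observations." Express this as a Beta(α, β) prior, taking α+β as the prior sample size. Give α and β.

α = 48.8, β = 31.2

Under the effective-sample-size interpretation, Beta(α, β) has prior mean α/(α+β) and prior sample size α+β.
So α+β = 80 and α/(α+β) = 0.61, giving α = 0.61·80 = 48.8 and β = 80 − 48.8 = 31.2.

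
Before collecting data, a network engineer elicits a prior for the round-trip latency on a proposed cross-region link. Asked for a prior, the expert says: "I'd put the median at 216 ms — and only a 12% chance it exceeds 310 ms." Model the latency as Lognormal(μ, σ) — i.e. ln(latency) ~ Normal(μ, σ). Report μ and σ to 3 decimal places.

μ ≈ 5.375, σ ≈ 0.307

If T ~ Lognormal(μ,σ) then ln T ~ Normal(μ,σ), so the p-quantile of ln T is μ + z_p·σ.
ln(216) = 5.375 and ln(310) = 5.737; z_{0.5} = 0, z_{0.88} = 1.175.
σ = (5.737 − 5.375)/(1.175 − (0)) = 0.307.
μ = 5.375 − (0)·0.307 = 5.375.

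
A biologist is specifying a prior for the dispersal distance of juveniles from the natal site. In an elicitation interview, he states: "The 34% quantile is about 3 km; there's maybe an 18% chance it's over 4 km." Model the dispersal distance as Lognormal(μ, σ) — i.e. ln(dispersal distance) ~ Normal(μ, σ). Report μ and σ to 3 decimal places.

If T ~ Lognormal(μ,σ) then ln T ~ Normal(μ,σ), so the p-quantile of ln T is μ + z_p·σ.
ln(3) = 1.099 and ln(4) = 1.386; z_{0.34} = -0.4125, z_{0.82} = 0.9154.
σ = (1.386 − 1.099)/(0.9154 − (-0.4125)) = 0.217.
μ = 1.099 − (-0.4125)·0.217 = 1.188.

μ ≈ 1.188, σ ≈ 0.217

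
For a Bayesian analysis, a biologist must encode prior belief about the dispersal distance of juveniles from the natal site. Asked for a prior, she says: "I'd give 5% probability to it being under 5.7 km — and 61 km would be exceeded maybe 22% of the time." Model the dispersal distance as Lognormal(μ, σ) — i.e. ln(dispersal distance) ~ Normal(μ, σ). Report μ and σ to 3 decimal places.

If T ~ Lognormal(μ,σ) then ln T ~ Normal(μ,σ), so the p-quantile of ln T is μ + z_p·σ.
ln(5.7) = 1.74 and ln(61) = 4.111; z_{0.05} = -1.645, z_{0.78} = 0.7722.
σ = (4.111 − 1.74)/(0.7722 − (-1.645)) = 0.981.
μ = 1.74 − (-1.645)·0.981 = 3.354.

μ ≈ 3.354, σ ≈ 0.981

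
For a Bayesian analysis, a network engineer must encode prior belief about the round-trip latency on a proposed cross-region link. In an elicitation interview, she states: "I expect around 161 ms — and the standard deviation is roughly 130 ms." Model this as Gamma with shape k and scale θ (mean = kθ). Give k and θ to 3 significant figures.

For Gamma(k, scale θ): mean = kθ, variance = kθ², so CV = 1/√k.
CV = SD/mean = 130/161 = 0.8075, hence k = 1/CV² = 1.53.
Then θ = mean/k = 161/1.53 = 105.

k ≈ 1.53, θ ≈ 105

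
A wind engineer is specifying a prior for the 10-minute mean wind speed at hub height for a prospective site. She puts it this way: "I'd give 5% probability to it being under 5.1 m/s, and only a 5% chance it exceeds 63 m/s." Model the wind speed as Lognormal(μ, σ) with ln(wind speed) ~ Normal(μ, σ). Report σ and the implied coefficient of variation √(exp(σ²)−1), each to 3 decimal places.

If T ~ Lognormal(μ,σ) then ln T ~ Normal(μ,σ), so the p-quantile of ln T is μ + z_p·σ.
ln(5.1) = 1.629 and ln(63) = 4.143; z_{0.05} = -1.645, z_{0.95} = 1.645.
σ = (4.143 − 1.629)/(1.645 − (-1.645)) = 0.764.
μ = 1.629 − (-1.645)·0.764 = 2.886.
CV = √(exp(σ²)−1) = √(exp(0.5840)−1) = 0.891.

σ ≈ 0.764, CV ≈ 0.891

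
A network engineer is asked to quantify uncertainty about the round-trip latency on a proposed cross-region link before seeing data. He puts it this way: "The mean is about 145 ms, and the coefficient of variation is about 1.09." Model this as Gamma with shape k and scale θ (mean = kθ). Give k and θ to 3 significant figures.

For Gamma(k, scale θ): mean = kθ, variance = kθ², so CV = 1/√k.
CV = 1.09, hence k = 1/CV² = 0.842.
Then θ = mean/k = 145/0.842 = 172.

k ≈ 0.842, θ ≈ 172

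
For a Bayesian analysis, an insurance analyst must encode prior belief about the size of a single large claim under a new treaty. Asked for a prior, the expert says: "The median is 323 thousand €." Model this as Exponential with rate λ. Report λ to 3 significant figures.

Exponential median = ln 2 / λ, so λ = ln 2 / 323.0 = 0.00215.

λ ≈ 0.00215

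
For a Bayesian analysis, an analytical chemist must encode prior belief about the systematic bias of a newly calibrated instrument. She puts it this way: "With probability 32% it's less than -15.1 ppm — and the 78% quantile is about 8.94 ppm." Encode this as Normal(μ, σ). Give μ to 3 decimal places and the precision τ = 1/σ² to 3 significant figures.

The p-quantile of Normal(μ,σ) is μ + z_p·σ, with z_{0.32} = -0.4677 and z_{0.78} = 0.7722.
Eliminate σ: μ = (z₂·x₁ − z₁·x₂)/(z₂ − z₁) = (0.7722·-15.1 − (-0.4677)·8.94)/1.24 = -6.032.
Then σ = (x₂ − x₁)/(z₂ − z₁) = (8.94 − -15.1)/1.24 = 19.389.
Precision τ = 1/σ² = 1/19.39² = 0.00266.

μ = -6.032, τ = 0.00266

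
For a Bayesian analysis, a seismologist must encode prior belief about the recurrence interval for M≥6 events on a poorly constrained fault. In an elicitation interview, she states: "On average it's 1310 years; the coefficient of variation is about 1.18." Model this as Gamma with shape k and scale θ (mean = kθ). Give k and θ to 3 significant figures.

k ≈ 0.718, θ ≈ 1820

For Gamma(k, scale θ): mean = kθ, variance = kθ², so CV = 1/√k.
CV = 1.18, hence k = 1/CV² = 0.718.
Then θ = mean/k = 1310/0.718 = 1820.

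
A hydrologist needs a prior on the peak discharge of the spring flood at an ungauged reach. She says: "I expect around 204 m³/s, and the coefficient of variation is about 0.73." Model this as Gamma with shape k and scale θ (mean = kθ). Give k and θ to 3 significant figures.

For Gamma(k, scale θ): mean = kθ, variance = kθ², so CV = 1/√k.
CV = 0.73, hence k = 1/CV² = 1.88.
Then θ = mean/k = 204/1.88 = 109.

k ≈ 1.88, θ ≈ 109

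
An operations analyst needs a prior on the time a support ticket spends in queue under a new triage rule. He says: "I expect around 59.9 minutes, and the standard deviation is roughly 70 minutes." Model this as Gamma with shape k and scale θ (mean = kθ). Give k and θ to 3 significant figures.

k ≈ 0.732, θ ≈ 81.8

For Gamma(k, scale θ): mean = kθ, variance = kθ², so CV = 1/√k.
CV = SD/mean = 70/59.9 = 1.169, hence k = 1/CV² = 0.732.
Then θ = mean/k = 59.9/0.732 = 81.8.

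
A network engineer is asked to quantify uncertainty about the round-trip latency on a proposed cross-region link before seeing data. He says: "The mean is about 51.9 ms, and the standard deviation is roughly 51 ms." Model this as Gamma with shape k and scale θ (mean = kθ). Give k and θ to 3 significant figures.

For Gamma(k, scale θ): mean = kθ, variance = kθ², so CV = 1/√k.
CV = SD/mean = 51/51.9 = 0.9827, hence k = 1/CV² = 1.04.
Then θ = mean/k = 51.9/1.04 = 50.1.

k ≈ 1.04, θ ≈ 50.1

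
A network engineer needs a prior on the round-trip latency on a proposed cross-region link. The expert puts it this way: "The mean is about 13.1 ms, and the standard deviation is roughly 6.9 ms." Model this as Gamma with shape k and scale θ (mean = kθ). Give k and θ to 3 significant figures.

For Gamma(k, scale θ): mean = kθ, variance = kθ², so CV = 1/√k.
CV = SD/mean = 6.9/13.1 = 0.5267, hence k = 1/CV² = 3.6.
Then θ = mean/k = 13.1/3.6 = 3.63.

k ≈ 3.6, θ ≈ 3.63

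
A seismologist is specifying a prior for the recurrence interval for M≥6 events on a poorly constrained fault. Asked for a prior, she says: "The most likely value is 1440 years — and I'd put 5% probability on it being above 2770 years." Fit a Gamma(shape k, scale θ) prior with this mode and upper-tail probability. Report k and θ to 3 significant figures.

Gamma(k,θ) with k>1 has mode (k−1)θ, so θ = 1440/(k−1).
Need P(X < 2770) = 0.95 with θ tied to k this way. Start at k = 2, θ = 1440: P(X<2770) ≈ 0.573.
Too low — raise k to concentrate. Iterating converges to k ≈ 7.49.
Then θ = 1440/(7.49−1) ≈ 222.

k ≈ 7.49, θ ≈ 222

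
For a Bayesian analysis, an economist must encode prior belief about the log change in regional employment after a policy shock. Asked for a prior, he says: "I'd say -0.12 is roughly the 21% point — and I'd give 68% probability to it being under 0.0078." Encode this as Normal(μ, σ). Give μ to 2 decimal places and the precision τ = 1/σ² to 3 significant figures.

For Normal(μ,σ), the p-quantile is μ + z_p·σ. Here z_{0.21} = -0.8064, z_{0.68} = 0.4677.
So -0.12 = μ − 0.8064σ and 0.0078 = μ + 0.4677σ.
Subtracting: σ = (0.0078 − -0.12)/(0.4677 − (-0.8064)) = 0.10.
Then μ = -0.12 − (-0.8064)·0.10 = -0.04.
Precision τ = 1/σ² = 1/0.1003² = 99.4.

μ = -0.04, τ = 99.4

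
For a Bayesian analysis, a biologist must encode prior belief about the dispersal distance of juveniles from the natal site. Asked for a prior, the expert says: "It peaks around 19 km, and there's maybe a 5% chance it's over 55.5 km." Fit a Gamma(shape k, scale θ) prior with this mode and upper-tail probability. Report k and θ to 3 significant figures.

k ≈ 3.32, θ ≈ 8.21

Gamma(k,θ) with k>1 has mode (k−1)θ, so θ = 19/(k−1).
Need P(X < 55.5) = 0.95 with θ tied to k this way. Start at k = 2, θ = 19: P(X<55.5) ≈ 0.789.
Too low — raise k to concentrate. Iterating converges to k ≈ 3.32.
Then θ = 19/(3.32−1) ≈ 8.21.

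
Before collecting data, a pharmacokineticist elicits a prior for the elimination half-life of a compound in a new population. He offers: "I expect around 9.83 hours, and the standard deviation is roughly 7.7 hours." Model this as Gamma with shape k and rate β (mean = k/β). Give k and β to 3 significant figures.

For Gamma(k, rate β): mean = k/β, variance = k/β², so CV = 1/√k.
CV = SD/mean = 7.7/9.83 = 0.7833, hence k = 1/CV² = 1.63.
Then β = k/mean = 1.63/9.83 = 0.166.

k ≈ 1.63, β ≈ 0.166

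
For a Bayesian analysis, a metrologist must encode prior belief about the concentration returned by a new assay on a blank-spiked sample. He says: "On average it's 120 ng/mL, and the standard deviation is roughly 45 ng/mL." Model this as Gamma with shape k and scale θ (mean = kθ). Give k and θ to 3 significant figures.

k ≈ 7.11, θ ≈ 16.9

For Gamma(k, scale θ): mean = kθ, variance = kθ², so CV = 1/√k.
CV = SD/mean = 45/120 = 0.375, hence k = 1/CV² = 7.11.
Then θ = mean/k = 120/7.11 = 16.9.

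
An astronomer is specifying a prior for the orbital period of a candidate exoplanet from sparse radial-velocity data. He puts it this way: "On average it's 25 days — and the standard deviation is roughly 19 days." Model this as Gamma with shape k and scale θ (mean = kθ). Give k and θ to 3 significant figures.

For Gamma(k, scale θ): mean = kθ, variance = kθ², so CV = 1/√k.
CV = SD/mean = 19/25 = 0.76, hence k = 1/CV² = 1.73.
Then θ = mean/k = 25/1.73 = 14.4.

k ≈ 1.73, θ ≈ 14.4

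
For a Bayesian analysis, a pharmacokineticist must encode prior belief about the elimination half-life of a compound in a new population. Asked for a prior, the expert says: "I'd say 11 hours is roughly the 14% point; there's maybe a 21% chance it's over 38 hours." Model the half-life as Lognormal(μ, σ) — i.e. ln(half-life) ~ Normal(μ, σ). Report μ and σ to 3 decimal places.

μ ≈ 3.108, σ ≈ 0.657

If T ~ Lognormal(μ,σ) then ln T ~ Normal(μ,σ), so the p-quantile of ln T is μ + z_p·σ.
ln(11) = 2.398 and ln(38) = 3.638; z_{0.14} = -1.08, z_{0.79} = 0.8064.
σ = (3.638 − 2.398)/(0.8064 − (-1.08)) = 0.657.
μ = 2.398 − (-1.08)·0.657 = 3.108.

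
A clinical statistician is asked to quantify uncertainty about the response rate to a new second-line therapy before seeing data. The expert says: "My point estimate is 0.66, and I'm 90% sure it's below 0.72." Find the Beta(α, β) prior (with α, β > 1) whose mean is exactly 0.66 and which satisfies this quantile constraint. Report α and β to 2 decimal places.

With mean 0.66 fixed, write α = 0.66s, β = 0.34s where s = α+β.
Need P(θ < 0.72) = 0.9 under Beta(0.66s, 0.34s). Normal approximation: (q−m)/√(m(1−m)/s) ≈ z_{0.9} = 1.28, so s ≈ 0.66·0.34·(1.28)²/(0.72−0.66)² = 102.4.
At s = 102.4: P(θ<0.72) ≈ 0.903. Adjusting to match 0.9 gives s ≈ 99.57.
So α = 0.66·99.57 ≈ 65.72, β = 0.34·99.57 ≈ 33.85.

α ≈ 65.72, β ≈ 33.85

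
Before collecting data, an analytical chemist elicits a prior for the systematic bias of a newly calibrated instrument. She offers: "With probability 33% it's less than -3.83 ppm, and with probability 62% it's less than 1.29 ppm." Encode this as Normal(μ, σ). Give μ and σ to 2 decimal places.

The p-quantile of Normal(μ,σ) is μ + z_p·σ, with z_{0.33} = -0.4399 and z_{0.62} = 0.3055.
Eliminate σ: μ = (z₂·x₁ − z₁·x₂)/(z₂ − z₁) = (0.3055·-3.83 − (-0.4399)·1.29)/0.7454 = -0.81.
Then σ = (x₂ − x₁)/(z₂ − z₁) = (1.29 − -3.83)/0.7454 = 6.87.

μ = -0.81, σ = 6.87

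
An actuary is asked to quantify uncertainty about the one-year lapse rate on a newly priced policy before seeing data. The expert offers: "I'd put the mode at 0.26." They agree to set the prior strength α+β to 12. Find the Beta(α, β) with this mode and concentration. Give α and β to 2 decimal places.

α = 3.60, β = 8.40

For α,β > 1 the Beta mode is (α−1)/(α+β−2). With α+β = 12, the mode is (α−1)/10.
Set (α−1)/10 = 0.26 → α = 1 + 0.26·10 = 3.60.
β = 12 − α = 8.40.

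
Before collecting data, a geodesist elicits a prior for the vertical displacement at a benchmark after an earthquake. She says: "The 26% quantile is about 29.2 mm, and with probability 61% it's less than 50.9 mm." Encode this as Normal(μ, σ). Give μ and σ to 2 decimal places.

μ = 44.33, σ = 23.52

The p-quantile of Normal(μ,σ) is μ + z_p·σ, with z_{0.26} = -0.6433 and z_{0.61} = 0.2793.
Eliminate σ: μ = (z₂·x₁ − z₁·x₂)/(z₂ − z₁) = (0.2793·29.2 − (-0.6433)·50.9)/0.9227 = 44.33.
Then σ = (x₂ − x₁)/(z₂ − z₁) = (50.9 − 29.2)/0.9227 = 23.52.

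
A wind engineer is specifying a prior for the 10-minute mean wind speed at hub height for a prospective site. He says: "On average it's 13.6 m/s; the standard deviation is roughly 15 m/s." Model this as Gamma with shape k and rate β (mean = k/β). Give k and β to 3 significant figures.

For Gamma(k, rate β): mean = k/β, variance = k/β², so CV = 1/√k.
CV = SD/mean = 15/13.6 = 1.103, hence k = 1/CV² = 0.822.
Then β = k/mean = 0.822/13.6 = 0.0604.

k ≈ 0.822, β ≈ 0.0604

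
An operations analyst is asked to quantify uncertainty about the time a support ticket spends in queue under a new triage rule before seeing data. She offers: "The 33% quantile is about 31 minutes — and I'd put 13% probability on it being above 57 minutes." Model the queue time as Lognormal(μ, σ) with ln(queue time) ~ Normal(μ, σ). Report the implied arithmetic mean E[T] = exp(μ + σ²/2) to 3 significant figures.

If T ~ Lognormal(μ,σ) then ln T ~ Normal(μ,σ), so the p-quantile of ln T is μ + z_p·σ.
ln(31) = 3.434 and ln(57) = 4.043; z_{0.33} = -0.4399, z_{0.87} = 1.126.
σ = (4.043 − 3.434)/(1.126 − (-0.4399)) = 0.389.
μ = 3.434 − (-0.4399)·0.389 = 3.605.
E[T] = exp(μ + σ²/2) = exp(3.605 + 0.0756) = 39.7 minutes.

E[T] ≈ 39.7 minutes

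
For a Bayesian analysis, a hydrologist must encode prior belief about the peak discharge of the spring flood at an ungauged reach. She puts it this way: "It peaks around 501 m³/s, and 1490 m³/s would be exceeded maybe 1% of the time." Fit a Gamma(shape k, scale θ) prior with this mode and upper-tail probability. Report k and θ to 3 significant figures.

Gamma(k,θ) with k>1 has mode (k−1)θ, so θ = 501/(k−1).
Need P(X < 1490) = 0.99 with θ tied to k this way. Start at k = 2, θ = 501: P(X<1490) ≈ 0.797.
Too low — raise k to concentrate. Iterating converges to k ≈ 4.8.
Then θ = 501/(4.8−1) ≈ 132.

k ≈ 4.8, θ ≈ 132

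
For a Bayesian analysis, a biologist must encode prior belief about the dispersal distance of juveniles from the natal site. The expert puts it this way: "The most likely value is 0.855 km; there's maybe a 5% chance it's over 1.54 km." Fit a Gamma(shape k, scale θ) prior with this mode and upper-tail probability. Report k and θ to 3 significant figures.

k ≈ 9.05, θ ≈ 0.106

Gamma(k,θ) with k>1 has mode (k−1)θ, so θ = 0.855/(k−1).
Need P(X < 1.54) = 0.95 with θ tied to k this way. Start at k = 2, θ = 0.855: P(X<1.54) ≈ 0.538.
Too low — raise k to concentrate. Iterating converges to k ≈ 9.05.
Then θ = 0.855/(9.05−1) ≈ 0.106.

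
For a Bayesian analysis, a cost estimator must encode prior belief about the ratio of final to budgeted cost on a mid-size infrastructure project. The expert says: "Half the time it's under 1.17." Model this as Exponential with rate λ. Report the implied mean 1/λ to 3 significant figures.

mean ≈ 1.69

Exponential median = ln 2 / λ, so λ = ln 2 / 1.17 = 0.592.
Mean = 1/λ = 1.69.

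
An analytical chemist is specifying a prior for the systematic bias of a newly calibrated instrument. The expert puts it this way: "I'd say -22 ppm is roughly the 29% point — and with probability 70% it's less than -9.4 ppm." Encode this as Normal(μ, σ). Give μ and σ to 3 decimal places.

The p-quantile of Normal(μ,σ) is μ + z_p·σ, with z_{0.29} = -0.5534 and z_{0.7} = 0.5244.
Eliminate σ: μ = (z₂·x₁ − z₁·x₂)/(z₂ − z₁) = (0.5244·-22 − (-0.5534)·-9.4)/1.078 = -15.531.
Then σ = (x₂ − x₁)/(z₂ − z₁) = (-9.4 − -22)/1.078 = 11.691.

μ = -15.531, σ = 11.691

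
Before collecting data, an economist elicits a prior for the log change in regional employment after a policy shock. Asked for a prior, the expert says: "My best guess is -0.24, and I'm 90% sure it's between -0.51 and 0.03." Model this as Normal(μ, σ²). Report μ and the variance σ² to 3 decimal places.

μ = -0.240, σ² = 0.027

A symmetric 90% interval runs μ ± z·σ with z = 1.645.
Half-width = 0.27, so σ = 0.27/1.645 = 0.1641 and σ² = 0.027.
μ is the stated best guess, -0.240.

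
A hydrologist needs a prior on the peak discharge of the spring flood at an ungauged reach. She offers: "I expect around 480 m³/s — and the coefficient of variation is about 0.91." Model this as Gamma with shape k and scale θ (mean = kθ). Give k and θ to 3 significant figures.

k ≈ 1.21, θ ≈ 397

For Gamma(k, scale θ): mean = kθ, variance = kθ², so CV = 1/√k.
CV = 0.91, hence k = 1/CV² = 1.21.
Then θ = mean/k = 480/1.21 = 397.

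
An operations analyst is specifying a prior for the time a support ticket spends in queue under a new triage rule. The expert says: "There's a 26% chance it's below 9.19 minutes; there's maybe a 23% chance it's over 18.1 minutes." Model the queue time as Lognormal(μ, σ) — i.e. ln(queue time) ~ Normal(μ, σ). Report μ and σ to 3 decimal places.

If T ~ Lognormal(μ,σ) then ln T ~ Normal(μ,σ), so the p-quantile of ln T is μ + z_p·σ.
ln(9.19) = 2.218 and ln(18.1) = 2.896; z_{0.26} = -0.6433, z_{0.77} = 0.7388.
σ = (2.896 − 2.218)/(0.7388 − (-0.6433)) = 0.490.
μ = 2.218 − (-0.6433)·0.490 = 2.534.

μ ≈ 2.534, σ ≈ 0.490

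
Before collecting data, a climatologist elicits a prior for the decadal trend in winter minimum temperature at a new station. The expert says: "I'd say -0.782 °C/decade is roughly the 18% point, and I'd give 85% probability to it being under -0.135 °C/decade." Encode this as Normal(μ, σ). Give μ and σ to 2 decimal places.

μ = -0.48, σ = 0.33

For Normal(μ,σ), the p-quantile is μ + z_p·σ. Here z_{0.18} = -0.9154, z_{0.85} = 1.036.
So -0.782 = μ − 0.9154σ and -0.135 = μ + 1.036σ.
Subtracting: σ = (-0.135 − -0.782)/(1.036 − (-0.9154)) = 0.33.
Then μ = -0.782 − (-0.9154)·0.33 = -0.48.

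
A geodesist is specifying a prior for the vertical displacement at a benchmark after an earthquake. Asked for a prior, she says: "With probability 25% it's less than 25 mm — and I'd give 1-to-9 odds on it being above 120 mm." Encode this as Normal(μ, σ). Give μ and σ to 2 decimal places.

μ = 57.76, σ = 48.57

For Normal(μ,σ), the p-quantile is μ + z_p·σ. Here z_{0.25} = -0.6745, z_{0.9} = 1.282.
So 25 = μ − 0.6745σ and 120 = μ + 1.282σ.
Subtracting: σ = (120 − 25)/(1.282 − (-0.6745)) = 48.57.
Then μ = 25 − (-0.6745)·48.57 = 57.76.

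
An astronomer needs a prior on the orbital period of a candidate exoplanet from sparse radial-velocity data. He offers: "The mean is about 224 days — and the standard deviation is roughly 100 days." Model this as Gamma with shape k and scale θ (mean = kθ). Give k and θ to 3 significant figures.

k ≈ 5.02, θ ≈ 44.6

For Gamma(k, scale θ): mean = kθ, variance = kθ², so CV = 1/√k.
CV = SD/mean = 100/224 = 0.4464, hence k = 1/CV² = 5.02.
Then θ = mean/k = 224/5.02 = 44.6.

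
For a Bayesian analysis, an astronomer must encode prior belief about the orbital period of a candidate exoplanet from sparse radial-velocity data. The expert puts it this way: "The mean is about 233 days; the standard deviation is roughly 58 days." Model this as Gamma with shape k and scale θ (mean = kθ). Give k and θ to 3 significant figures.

For Gamma(k, scale θ): mean = kθ, variance = kθ², so CV = 1/√k.
CV = SD/mean = 58/233 = 0.2489, hence k = 1/CV² = 16.1.
Then θ = mean/k = 233/16.1 = 14.4.

k ≈ 16.1, θ ≈ 14.4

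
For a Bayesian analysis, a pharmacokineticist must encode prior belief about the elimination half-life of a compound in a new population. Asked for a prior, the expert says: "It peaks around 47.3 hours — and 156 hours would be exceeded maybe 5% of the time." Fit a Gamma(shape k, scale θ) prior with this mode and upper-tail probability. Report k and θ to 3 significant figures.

Gamma(k,θ) with k>1 has mode (k−1)θ, so θ = 47.3/(k−1).
Need P(X < 156) = 0.95 with θ tied to k this way. Start at k = 2, θ = 47.3: P(X<156) ≈ 0.841.
Too low — raise k to concentrate. Iterating converges to k ≈ 2.83.
Then θ = 47.3/(2.83−1) ≈ 25.8.

k ≈ 2.83, θ ≈ 25.8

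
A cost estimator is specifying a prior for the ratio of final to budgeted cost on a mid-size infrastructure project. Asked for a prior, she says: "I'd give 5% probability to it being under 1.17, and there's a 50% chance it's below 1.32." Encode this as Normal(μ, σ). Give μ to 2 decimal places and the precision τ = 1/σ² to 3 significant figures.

μ = 1.32, τ = 120

For Normal(μ,σ), the p-quantile is μ + z_p·σ. Here z_{0.05} = -1.645, z_{0.5} = 0.
So 1.17 = μ − 1.645σ and 1.32 = μ + 0σ.
Subtracting: σ = (1.32 − 1.17)/(0 − (-1.645)) = 0.09.
Then μ = 1.17 − (-1.645)·0.09 = 1.32.
Precision τ = 1/σ² = 1/0.09119² = 120.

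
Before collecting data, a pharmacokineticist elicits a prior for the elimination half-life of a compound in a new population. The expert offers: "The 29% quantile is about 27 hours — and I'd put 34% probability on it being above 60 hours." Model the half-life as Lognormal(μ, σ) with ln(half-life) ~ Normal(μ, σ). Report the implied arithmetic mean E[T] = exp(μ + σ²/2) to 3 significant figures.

If T ~ Lognormal(μ,σ) then ln T ~ Normal(μ,σ), so the p-quantile of ln T is μ + z_p·σ.
ln(27) = 3.296 and ln(60) = 4.094; z_{0.29} = -0.5534, z_{0.66} = 0.4125.
σ = (4.094 − 3.296)/(0.4125 − (-0.5534)) = 0.827.
μ = 3.296 − (-0.5534)·0.827 = 3.753.
E[T] = exp(μ + σ²/2) = exp(3.753 + 0.3418) = 60 hours.

E[T] ≈ 60 hours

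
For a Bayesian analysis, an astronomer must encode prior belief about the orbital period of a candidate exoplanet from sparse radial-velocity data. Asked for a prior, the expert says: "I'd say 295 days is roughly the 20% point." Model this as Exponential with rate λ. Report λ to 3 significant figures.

P(T < 295.0) = 1 − e^(−λ·295.0) = 0.2, so λ = −ln(1−0.2)/295.0 = −ln(0.8)/295.0 = 0.000756.

λ ≈ 0.000756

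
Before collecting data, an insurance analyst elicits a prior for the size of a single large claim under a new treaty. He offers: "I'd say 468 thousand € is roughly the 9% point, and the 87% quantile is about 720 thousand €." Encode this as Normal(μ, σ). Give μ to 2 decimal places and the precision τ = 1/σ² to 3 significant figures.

For Normal(μ,σ), the p-quantile is μ + z_p·σ. Here z_{0.09} = -1.341, z_{0.87} = 1.126.
So 468 = μ − 1.341σ and 720 = μ + 1.126σ.
Subtracting: σ = (720 − 468)/(1.126 − (-1.341)) = 102.14.
Then μ = 468 − (-1.341)·102.14 = 604.95.
Precision τ = 1/σ² = 1/102.1² = 9.58e-05.

μ = 604.95, τ = 9.58e-05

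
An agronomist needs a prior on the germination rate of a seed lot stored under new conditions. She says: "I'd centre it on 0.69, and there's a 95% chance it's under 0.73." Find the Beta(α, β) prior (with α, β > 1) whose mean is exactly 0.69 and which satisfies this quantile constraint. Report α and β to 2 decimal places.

With mean 0.69 fixed, write α = 0.69s, β = 0.31s where s = α+β.
Need P(θ < 0.73) = 0.95 under Beta(0.69s, 0.31s). Normal approximation: (q−m)/√(m(1−m)/s) ≈ z_{0.95} = 1.64, so s ≈ 0.69·0.31·(1.64)²/(0.73−0.69)² = 361.7.
At s = 361.7: P(θ<0.73) ≈ 0.953. Adjusting to match 0.95 gives s ≈ 349.75.
So α = 0.69·349.75 ≈ 241.33, β = 0.31·349.75 ≈ 108.42.

α ≈ 241.33, β ≈ 108.42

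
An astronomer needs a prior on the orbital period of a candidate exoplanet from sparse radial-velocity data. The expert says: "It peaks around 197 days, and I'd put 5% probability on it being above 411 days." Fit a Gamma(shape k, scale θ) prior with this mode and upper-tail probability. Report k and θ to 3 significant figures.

Gamma(k,θ) with k>1 has mode (k−1)θ, so θ = 197/(k−1).
Need P(X < 411) = 0.95 with θ tied to k this way. Start at k = 2, θ = 197: P(X<411) ≈ 0.617.
Too low — raise k to concentrate. Iterating converges to k ≈ 6.11.
Then θ = 197/(6.11−1) ≈ 38.6.

k ≈ 6.11, θ ≈ 38.6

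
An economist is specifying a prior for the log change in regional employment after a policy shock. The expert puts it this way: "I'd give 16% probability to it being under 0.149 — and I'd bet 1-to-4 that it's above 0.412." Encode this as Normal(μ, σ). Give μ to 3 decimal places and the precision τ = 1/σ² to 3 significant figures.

The p-quantile of Normal(μ,σ) is μ + z_p·σ, with z_{0.16} = -0.9945 and z_{0.8} = 0.8416.
Eliminate σ: μ = (z₂·x₁ − z₁·x₂)/(z₂ − z₁) = (0.8416·0.149 − (-0.9945)·0.412)/1.836 = 0.291.
Then σ = (x₂ − x₁)/(z₂ − z₁) = (0.412 − 0.149)/1.836 = 0.143.
Precision τ = 1/σ² = 1/0.1432² = 48.7.

μ = 0.291, τ = 48.7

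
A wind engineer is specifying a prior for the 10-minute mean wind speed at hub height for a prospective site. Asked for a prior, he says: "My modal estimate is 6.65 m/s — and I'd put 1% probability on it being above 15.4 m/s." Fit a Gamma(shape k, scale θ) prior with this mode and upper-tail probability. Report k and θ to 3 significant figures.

Gamma(k,θ) with k>1 has mode (k−1)θ, so θ = 6.65/(k−1).
Need P(X < 15.4) = 0.99 with θ tied to k this way. Start at k = 2, θ = 6.65: P(X<15.4) ≈ 0.673.
Too low — raise k to concentrate. Iterating converges to k ≈ 7.77.
Then θ = 6.65/(7.77−1) ≈ 0.983.

k ≈ 7.77, θ ≈ 0.983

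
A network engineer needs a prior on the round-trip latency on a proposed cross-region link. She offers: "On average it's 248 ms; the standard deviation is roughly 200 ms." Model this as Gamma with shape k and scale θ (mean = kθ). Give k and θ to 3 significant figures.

k ≈ 1.54, θ ≈ 161

For Gamma(k, scale θ): mean = kθ, variance = kθ², so CV = 1/√k.
CV = SD/mean = 200/248 = 0.8065, hence k = 1/CV² = 1.54.
Then θ = mean/k = 248/1.54 = 161.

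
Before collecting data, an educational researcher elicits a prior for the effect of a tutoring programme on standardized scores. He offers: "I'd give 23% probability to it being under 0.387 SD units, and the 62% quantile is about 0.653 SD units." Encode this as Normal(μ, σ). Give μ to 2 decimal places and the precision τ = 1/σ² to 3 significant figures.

μ = 0.58, τ = 15.4

The p-quantile of Normal(μ,σ) is μ + z_p·σ, with z_{0.23} = -0.7388 and z_{0.62} = 0.3055.
Eliminate σ: μ = (z₂·x₁ − z₁·x₂)/(z₂ − z₁) = (0.3055·0.387 − (-0.7388)·0.653)/1.044 = 0.58.
Then σ = (x₂ − x₁)/(z₂ − z₁) = (0.653 − 0.387)/1.044 = 0.25.
Precision τ = 1/σ² = 1/0.2547² = 15.4.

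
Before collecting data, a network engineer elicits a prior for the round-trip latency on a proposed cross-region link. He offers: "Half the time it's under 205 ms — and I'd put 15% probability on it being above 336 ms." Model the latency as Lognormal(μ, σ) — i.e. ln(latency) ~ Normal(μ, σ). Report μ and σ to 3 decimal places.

μ ≈ 5.323, σ ≈ 0.477

If T ~ Lognormal(μ,σ) then ln T ~ Normal(μ,σ), so the p-quantile of ln T is μ + z_p·σ.
ln(205) = 5.323 and ln(336) = 5.817; z_{0.5} = 0, z_{0.85} = 1.036.
σ = (5.817 − 5.323)/(1.036 − (0)) = 0.477.
μ = 5.323 − (0)·0.477 = 5.323.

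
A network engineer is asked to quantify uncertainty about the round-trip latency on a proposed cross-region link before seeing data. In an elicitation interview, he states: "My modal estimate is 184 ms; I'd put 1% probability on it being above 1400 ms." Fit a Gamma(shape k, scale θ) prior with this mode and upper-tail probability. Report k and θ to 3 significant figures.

k ≈ 1.83, θ ≈ 222

Gamma(k,θ) with k>1 has mode (k−1)θ, so θ = 184/(k−1).
Need P(X < 1400) = 0.99 with θ tied to k this way. Start at k = 2, θ = 184: P(X<1400) ≈ 0.996.
Too high — lower k to spread out. Iterating converges to k ≈ 1.83.
Then θ = 184/(1.83−1) ≈ 222.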